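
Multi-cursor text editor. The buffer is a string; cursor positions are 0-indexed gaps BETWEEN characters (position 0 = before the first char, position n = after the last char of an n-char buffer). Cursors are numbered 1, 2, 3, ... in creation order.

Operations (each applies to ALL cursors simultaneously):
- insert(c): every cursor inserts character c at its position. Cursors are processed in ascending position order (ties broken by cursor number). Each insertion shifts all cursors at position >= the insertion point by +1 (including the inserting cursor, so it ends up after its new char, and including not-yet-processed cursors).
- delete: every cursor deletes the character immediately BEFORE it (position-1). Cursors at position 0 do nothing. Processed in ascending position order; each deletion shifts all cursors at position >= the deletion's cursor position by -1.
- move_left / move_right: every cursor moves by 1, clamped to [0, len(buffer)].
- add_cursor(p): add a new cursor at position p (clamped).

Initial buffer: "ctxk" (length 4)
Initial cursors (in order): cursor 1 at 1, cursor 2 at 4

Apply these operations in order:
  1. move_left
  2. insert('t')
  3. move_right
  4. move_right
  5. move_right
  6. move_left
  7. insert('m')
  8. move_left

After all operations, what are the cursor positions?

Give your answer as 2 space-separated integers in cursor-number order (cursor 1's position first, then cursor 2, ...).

Answer: 3 6

Derivation:
After op 1 (move_left): buffer="ctxk" (len 4), cursors c1@0 c2@3, authorship ....
After op 2 (insert('t')): buffer="tctxtk" (len 6), cursors c1@1 c2@5, authorship 1...2.
After op 3 (move_right): buffer="tctxtk" (len 6), cursors c1@2 c2@6, authorship 1...2.
After op 4 (move_right): buffer="tctxtk" (len 6), cursors c1@3 c2@6, authorship 1...2.
After op 5 (move_right): buffer="tctxtk" (len 6), cursors c1@4 c2@6, authorship 1...2.
After op 6 (move_left): buffer="tctxtk" (len 6), cursors c1@3 c2@5, authorship 1...2.
After op 7 (insert('m')): buffer="tctmxtmk" (len 8), cursors c1@4 c2@7, authorship 1..1.22.
After op 8 (move_left): buffer="tctmxtmk" (len 8), cursors c1@3 c2@6, authorship 1..1.22.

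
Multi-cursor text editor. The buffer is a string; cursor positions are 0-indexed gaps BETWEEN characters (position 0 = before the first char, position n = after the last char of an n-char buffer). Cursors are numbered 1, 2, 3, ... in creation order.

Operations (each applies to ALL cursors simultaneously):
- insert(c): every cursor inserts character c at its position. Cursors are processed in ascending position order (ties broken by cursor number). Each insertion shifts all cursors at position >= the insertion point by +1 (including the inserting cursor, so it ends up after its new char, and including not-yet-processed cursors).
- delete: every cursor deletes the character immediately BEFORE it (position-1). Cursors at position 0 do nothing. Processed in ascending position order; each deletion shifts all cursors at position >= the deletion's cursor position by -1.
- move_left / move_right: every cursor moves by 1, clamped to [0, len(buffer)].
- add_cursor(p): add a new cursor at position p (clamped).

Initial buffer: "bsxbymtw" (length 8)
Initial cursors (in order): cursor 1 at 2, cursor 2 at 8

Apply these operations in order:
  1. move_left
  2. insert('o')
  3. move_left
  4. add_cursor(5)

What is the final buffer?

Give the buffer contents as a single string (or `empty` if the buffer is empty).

After op 1 (move_left): buffer="bsxbymtw" (len 8), cursors c1@1 c2@7, authorship ........
After op 2 (insert('o')): buffer="bosxbymtow" (len 10), cursors c1@2 c2@9, authorship .1......2.
After op 3 (move_left): buffer="bosxbymtow" (len 10), cursors c1@1 c2@8, authorship .1......2.
After op 4 (add_cursor(5)): buffer="bosxbymtow" (len 10), cursors c1@1 c3@5 c2@8, authorship .1......2.

Answer: bosxbymtow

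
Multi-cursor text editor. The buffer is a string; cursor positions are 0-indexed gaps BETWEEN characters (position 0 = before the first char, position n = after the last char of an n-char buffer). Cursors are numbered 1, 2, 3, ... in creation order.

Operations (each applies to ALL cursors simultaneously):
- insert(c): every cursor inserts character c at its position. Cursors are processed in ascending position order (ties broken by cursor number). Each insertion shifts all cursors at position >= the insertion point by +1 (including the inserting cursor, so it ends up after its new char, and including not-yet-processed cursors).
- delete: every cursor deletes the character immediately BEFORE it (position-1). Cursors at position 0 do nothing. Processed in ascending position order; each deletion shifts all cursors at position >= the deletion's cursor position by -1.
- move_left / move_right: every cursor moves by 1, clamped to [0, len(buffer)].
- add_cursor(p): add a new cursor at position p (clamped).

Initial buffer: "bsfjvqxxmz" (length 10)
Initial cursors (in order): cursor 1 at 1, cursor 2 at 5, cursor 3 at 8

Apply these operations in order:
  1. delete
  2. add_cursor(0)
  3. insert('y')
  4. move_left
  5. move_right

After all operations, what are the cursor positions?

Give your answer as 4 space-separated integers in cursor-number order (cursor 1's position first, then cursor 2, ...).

Answer: 2 6 9 2

Derivation:
After op 1 (delete): buffer="sfjqxmz" (len 7), cursors c1@0 c2@3 c3@5, authorship .......
After op 2 (add_cursor(0)): buffer="sfjqxmz" (len 7), cursors c1@0 c4@0 c2@3 c3@5, authorship .......
After op 3 (insert('y')): buffer="yysfjyqxymz" (len 11), cursors c1@2 c4@2 c2@6 c3@9, authorship 14...2..3..
After op 4 (move_left): buffer="yysfjyqxymz" (len 11), cursors c1@1 c4@1 c2@5 c3@8, authorship 14...2..3..
After op 5 (move_right): buffer="yysfjyqxymz" (len 11), cursors c1@2 c4@2 c2@6 c3@9, authorship 14...2..3..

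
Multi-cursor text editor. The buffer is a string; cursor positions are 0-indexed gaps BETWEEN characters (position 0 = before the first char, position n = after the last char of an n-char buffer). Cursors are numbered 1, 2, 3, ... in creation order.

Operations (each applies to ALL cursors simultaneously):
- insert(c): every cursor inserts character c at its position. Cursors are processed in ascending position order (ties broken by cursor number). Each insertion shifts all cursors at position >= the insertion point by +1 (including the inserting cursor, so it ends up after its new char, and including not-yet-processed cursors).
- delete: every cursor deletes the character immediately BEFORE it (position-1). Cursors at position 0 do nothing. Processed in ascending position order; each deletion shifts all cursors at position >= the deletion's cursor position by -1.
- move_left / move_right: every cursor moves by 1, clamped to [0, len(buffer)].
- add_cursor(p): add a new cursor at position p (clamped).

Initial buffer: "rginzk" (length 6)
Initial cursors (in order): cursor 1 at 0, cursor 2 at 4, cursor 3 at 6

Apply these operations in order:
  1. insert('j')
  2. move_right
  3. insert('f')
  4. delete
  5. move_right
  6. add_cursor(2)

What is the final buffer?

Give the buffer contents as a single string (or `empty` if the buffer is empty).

After op 1 (insert('j')): buffer="jrginjzkj" (len 9), cursors c1@1 c2@6 c3@9, authorship 1....2..3
After op 2 (move_right): buffer="jrginjzkj" (len 9), cursors c1@2 c2@7 c3@9, authorship 1....2..3
After op 3 (insert('f')): buffer="jrfginjzfkjf" (len 12), cursors c1@3 c2@9 c3@12, authorship 1.1...2.2.33
After op 4 (delete): buffer="jrginjzkj" (len 9), cursors c1@2 c2@7 c3@9, authorship 1....2..3
After op 5 (move_right): buffer="jrginjzkj" (len 9), cursors c1@3 c2@8 c3@9, authorship 1....2..3
After op 6 (add_cursor(2)): buffer="jrginjzkj" (len 9), cursors c4@2 c1@3 c2@8 c3@9, authorship 1....2..3

Answer: jrginjzkj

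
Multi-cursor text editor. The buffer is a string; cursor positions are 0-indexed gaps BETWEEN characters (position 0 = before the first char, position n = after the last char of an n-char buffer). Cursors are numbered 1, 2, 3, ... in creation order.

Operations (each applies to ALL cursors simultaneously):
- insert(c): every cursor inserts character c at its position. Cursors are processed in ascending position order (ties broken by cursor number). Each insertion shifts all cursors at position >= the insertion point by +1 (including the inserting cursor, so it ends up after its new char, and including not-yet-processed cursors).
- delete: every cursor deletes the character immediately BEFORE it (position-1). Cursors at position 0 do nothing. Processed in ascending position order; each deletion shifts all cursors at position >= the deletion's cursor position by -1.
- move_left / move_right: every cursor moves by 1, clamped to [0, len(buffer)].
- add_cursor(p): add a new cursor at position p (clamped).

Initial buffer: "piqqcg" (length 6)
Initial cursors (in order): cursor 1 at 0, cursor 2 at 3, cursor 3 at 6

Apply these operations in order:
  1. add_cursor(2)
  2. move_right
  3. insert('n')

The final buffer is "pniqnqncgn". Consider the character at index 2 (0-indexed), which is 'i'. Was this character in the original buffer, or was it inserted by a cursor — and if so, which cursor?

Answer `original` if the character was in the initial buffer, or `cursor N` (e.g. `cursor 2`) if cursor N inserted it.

After op 1 (add_cursor(2)): buffer="piqqcg" (len 6), cursors c1@0 c4@2 c2@3 c3@6, authorship ......
After op 2 (move_right): buffer="piqqcg" (len 6), cursors c1@1 c4@3 c2@4 c3@6, authorship ......
After op 3 (insert('n')): buffer="pniqnqncgn" (len 10), cursors c1@2 c4@5 c2@7 c3@10, authorship .1..4.2..3
Authorship (.=original, N=cursor N): . 1 . . 4 . 2 . . 3
Index 2: author = original

Answer: original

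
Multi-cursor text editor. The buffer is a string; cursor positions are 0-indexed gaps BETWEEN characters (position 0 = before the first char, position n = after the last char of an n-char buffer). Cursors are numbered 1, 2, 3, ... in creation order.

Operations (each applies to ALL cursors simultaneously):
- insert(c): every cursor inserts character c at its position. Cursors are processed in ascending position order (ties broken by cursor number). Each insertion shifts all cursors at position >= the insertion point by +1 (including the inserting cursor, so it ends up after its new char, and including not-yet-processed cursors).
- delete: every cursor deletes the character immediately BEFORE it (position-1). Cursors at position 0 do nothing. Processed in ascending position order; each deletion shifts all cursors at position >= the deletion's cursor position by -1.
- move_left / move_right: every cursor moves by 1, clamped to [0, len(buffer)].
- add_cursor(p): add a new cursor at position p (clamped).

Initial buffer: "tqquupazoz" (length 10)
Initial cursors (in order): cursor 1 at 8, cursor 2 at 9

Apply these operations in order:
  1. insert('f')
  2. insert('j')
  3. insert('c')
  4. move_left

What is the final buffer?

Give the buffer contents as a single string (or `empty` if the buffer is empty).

After op 1 (insert('f')): buffer="tqquupazfofz" (len 12), cursors c1@9 c2@11, authorship ........1.2.
After op 2 (insert('j')): buffer="tqquupazfjofjz" (len 14), cursors c1@10 c2@13, authorship ........11.22.
After op 3 (insert('c')): buffer="tqquupazfjcofjcz" (len 16), cursors c1@11 c2@15, authorship ........111.222.
After op 4 (move_left): buffer="tqquupazfjcofjcz" (len 16), cursors c1@10 c2@14, authorship ........111.222.

Answer: tqquupazfjcofjcz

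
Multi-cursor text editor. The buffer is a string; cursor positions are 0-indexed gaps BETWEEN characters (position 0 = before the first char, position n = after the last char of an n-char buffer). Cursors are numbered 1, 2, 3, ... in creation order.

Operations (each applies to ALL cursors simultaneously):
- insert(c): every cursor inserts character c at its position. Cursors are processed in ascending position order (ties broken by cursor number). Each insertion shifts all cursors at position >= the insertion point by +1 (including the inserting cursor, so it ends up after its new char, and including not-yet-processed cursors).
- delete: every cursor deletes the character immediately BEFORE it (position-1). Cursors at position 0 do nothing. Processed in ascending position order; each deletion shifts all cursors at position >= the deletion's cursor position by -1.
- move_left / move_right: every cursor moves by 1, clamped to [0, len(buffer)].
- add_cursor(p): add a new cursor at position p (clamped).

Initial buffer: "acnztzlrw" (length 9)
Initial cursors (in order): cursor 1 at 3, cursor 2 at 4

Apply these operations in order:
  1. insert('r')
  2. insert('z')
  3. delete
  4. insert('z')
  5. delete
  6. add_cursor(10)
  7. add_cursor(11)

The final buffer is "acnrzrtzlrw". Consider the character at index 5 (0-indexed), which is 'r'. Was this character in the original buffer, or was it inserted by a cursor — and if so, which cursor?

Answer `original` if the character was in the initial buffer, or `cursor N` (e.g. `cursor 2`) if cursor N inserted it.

Answer: cursor 2

Derivation:
After op 1 (insert('r')): buffer="acnrzrtzlrw" (len 11), cursors c1@4 c2@6, authorship ...1.2.....
After op 2 (insert('z')): buffer="acnrzzrztzlrw" (len 13), cursors c1@5 c2@8, authorship ...11.22.....
After op 3 (delete): buffer="acnrzrtzlrw" (len 11), cursors c1@4 c2@6, authorship ...1.2.....
After op 4 (insert('z')): buffer="acnrzzrztzlrw" (len 13), cursors c1@5 c2@8, authorship ...11.22.....
After op 5 (delete): buffer="acnrzrtzlrw" (len 11), cursors c1@4 c2@6, authorship ...1.2.....
After op 6 (add_cursor(10)): buffer="acnrzrtzlrw" (len 11), cursors c1@4 c2@6 c3@10, authorship ...1.2.....
After op 7 (add_cursor(11)): buffer="acnrzrtzlrw" (len 11), cursors c1@4 c2@6 c3@10 c4@11, authorship ...1.2.....
Authorship (.=original, N=cursor N): . . . 1 . 2 . . . . .
Index 5: author = 2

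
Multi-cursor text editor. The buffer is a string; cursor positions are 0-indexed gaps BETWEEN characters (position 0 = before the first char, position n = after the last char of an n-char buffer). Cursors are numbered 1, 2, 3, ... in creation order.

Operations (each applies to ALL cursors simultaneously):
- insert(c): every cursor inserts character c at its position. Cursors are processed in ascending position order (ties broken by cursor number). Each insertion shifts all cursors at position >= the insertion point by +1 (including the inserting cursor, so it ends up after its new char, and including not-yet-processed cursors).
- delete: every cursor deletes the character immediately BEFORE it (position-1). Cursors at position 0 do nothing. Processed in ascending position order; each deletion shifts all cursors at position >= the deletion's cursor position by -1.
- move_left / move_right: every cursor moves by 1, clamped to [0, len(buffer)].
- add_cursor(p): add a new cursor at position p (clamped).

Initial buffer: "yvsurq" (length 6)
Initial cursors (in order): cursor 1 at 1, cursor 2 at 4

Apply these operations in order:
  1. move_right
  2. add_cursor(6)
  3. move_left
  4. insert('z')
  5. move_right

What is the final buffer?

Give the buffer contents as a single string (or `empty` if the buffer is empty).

After op 1 (move_right): buffer="yvsurq" (len 6), cursors c1@2 c2@5, authorship ......
After op 2 (add_cursor(6)): buffer="yvsurq" (len 6), cursors c1@2 c2@5 c3@6, authorship ......
After op 3 (move_left): buffer="yvsurq" (len 6), cursors c1@1 c2@4 c3@5, authorship ......
After op 4 (insert('z')): buffer="yzvsuzrzq" (len 9), cursors c1@2 c2@6 c3@8, authorship .1...2.3.
After op 5 (move_right): buffer="yzvsuzrzq" (len 9), cursors c1@3 c2@7 c3@9, authorship .1...2.3.

Answer: yzvsuzrzq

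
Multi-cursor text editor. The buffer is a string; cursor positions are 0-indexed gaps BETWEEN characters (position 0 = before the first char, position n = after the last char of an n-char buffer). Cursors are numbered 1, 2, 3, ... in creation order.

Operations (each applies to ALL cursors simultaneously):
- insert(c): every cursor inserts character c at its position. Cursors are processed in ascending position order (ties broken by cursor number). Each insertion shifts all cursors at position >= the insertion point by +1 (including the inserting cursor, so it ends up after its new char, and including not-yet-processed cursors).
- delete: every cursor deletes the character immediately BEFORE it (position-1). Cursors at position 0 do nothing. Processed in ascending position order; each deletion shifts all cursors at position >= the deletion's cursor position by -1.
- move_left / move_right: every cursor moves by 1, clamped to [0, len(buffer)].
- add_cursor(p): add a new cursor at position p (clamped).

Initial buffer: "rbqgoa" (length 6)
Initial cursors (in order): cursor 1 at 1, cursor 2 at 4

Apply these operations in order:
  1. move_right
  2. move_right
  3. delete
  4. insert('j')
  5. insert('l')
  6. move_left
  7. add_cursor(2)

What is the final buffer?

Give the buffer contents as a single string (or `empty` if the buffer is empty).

After op 1 (move_right): buffer="rbqgoa" (len 6), cursors c1@2 c2@5, authorship ......
After op 2 (move_right): buffer="rbqgoa" (len 6), cursors c1@3 c2@6, authorship ......
After op 3 (delete): buffer="rbgo" (len 4), cursors c1@2 c2@4, authorship ....
After op 4 (insert('j')): buffer="rbjgoj" (len 6), cursors c1@3 c2@6, authorship ..1..2
After op 5 (insert('l')): buffer="rbjlgojl" (len 8), cursors c1@4 c2@8, authorship ..11..22
After op 6 (move_left): buffer="rbjlgojl" (len 8), cursors c1@3 c2@7, authorship ..11..22
After op 7 (add_cursor(2)): buffer="rbjlgojl" (len 8), cursors c3@2 c1@3 c2@7, authorship ..11..22

Answer: rbjlgojl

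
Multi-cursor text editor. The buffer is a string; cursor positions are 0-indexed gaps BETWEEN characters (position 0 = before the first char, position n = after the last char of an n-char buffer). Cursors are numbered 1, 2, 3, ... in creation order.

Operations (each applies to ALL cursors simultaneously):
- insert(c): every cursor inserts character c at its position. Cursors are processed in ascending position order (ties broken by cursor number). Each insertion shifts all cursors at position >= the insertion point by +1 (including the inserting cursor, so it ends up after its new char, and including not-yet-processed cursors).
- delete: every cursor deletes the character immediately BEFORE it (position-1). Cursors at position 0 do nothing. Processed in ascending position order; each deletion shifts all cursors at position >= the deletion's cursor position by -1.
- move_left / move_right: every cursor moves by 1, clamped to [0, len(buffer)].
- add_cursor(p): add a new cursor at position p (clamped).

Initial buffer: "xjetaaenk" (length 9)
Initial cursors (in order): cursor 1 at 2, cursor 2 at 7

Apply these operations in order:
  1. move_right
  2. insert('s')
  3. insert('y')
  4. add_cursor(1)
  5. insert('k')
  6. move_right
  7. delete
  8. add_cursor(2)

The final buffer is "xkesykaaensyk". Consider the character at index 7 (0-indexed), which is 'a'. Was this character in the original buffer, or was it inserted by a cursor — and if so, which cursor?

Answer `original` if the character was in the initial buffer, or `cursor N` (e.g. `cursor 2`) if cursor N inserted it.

Answer: original

Derivation:
After op 1 (move_right): buffer="xjetaaenk" (len 9), cursors c1@3 c2@8, authorship .........
After op 2 (insert('s')): buffer="xjestaaensk" (len 11), cursors c1@4 c2@10, authorship ...1.....2.
After op 3 (insert('y')): buffer="xjesytaaensyk" (len 13), cursors c1@5 c2@12, authorship ...11.....22.
After op 4 (add_cursor(1)): buffer="xjesytaaensyk" (len 13), cursors c3@1 c1@5 c2@12, authorship ...11.....22.
After op 5 (insert('k')): buffer="xkjesyktaaensykk" (len 16), cursors c3@2 c1@7 c2@15, authorship .3..111.....222.
After op 6 (move_right): buffer="xkjesyktaaensykk" (len 16), cursors c3@3 c1@8 c2@16, authorship .3..111.....222.
After op 7 (delete): buffer="xkesykaaensyk" (len 13), cursors c3@2 c1@6 c2@13, authorship .3.111....222
After op 8 (add_cursor(2)): buffer="xkesykaaensyk" (len 13), cursors c3@2 c4@2 c1@6 c2@13, authorship .3.111....222
Authorship (.=original, N=cursor N): . 3 . 1 1 1 . . . . 2 2 2
Index 7: author = original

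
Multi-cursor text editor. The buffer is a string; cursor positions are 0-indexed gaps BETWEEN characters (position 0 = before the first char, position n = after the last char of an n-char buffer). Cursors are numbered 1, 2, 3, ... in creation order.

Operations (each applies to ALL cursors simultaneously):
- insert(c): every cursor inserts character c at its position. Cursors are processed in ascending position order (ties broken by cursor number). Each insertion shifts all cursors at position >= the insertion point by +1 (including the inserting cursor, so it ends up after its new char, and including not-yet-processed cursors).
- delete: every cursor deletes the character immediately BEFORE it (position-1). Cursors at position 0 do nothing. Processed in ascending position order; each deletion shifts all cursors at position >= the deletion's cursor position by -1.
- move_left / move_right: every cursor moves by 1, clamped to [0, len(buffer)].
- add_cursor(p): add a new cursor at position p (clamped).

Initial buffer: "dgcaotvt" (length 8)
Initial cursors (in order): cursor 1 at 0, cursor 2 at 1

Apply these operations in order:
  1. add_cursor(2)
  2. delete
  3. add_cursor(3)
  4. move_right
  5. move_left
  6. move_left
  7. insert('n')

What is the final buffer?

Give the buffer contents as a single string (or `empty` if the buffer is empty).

After op 1 (add_cursor(2)): buffer="dgcaotvt" (len 8), cursors c1@0 c2@1 c3@2, authorship ........
After op 2 (delete): buffer="caotvt" (len 6), cursors c1@0 c2@0 c3@0, authorship ......
After op 3 (add_cursor(3)): buffer="caotvt" (len 6), cursors c1@0 c2@0 c3@0 c4@3, authorship ......
After op 4 (move_right): buffer="caotvt" (len 6), cursors c1@1 c2@1 c3@1 c4@4, authorship ......
After op 5 (move_left): buffer="caotvt" (len 6), cursors c1@0 c2@0 c3@0 c4@3, authorship ......
After op 6 (move_left): buffer="caotvt" (len 6), cursors c1@0 c2@0 c3@0 c4@2, authorship ......
After op 7 (insert('n')): buffer="nnncanotvt" (len 10), cursors c1@3 c2@3 c3@3 c4@6, authorship 123..4....

Answer: nnncanotvt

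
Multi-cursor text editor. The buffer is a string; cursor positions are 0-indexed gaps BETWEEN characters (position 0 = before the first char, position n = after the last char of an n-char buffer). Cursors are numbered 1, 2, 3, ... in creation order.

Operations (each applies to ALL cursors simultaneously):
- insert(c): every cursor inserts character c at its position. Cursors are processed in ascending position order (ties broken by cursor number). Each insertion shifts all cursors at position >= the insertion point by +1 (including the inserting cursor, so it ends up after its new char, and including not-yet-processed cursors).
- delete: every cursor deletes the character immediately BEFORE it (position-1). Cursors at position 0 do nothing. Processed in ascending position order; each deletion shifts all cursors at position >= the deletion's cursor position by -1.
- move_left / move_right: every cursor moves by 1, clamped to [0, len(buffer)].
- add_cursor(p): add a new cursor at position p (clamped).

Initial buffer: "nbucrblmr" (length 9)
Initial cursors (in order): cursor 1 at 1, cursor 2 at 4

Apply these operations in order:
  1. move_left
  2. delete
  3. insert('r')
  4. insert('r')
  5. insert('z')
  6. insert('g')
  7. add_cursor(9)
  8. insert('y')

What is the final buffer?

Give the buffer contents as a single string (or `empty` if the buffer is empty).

Answer: rrzgynbrrzygycrblmr

Derivation:
After op 1 (move_left): buffer="nbucrblmr" (len 9), cursors c1@0 c2@3, authorship .........
After op 2 (delete): buffer="nbcrblmr" (len 8), cursors c1@0 c2@2, authorship ........
After op 3 (insert('r')): buffer="rnbrcrblmr" (len 10), cursors c1@1 c2@4, authorship 1..2......
After op 4 (insert('r')): buffer="rrnbrrcrblmr" (len 12), cursors c1@2 c2@6, authorship 11..22......
After op 5 (insert('z')): buffer="rrznbrrzcrblmr" (len 14), cursors c1@3 c2@8, authorship 111..222......
After op 6 (insert('g')): buffer="rrzgnbrrzgcrblmr" (len 16), cursors c1@4 c2@10, authorship 1111..2222......
After op 7 (add_cursor(9)): buffer="rrzgnbrrzgcrblmr" (len 16), cursors c1@4 c3@9 c2@10, authorship 1111..2222......
After op 8 (insert('y')): buffer="rrzgynbrrzygycrblmr" (len 19), cursors c1@5 c3@11 c2@13, authorship 11111..222322......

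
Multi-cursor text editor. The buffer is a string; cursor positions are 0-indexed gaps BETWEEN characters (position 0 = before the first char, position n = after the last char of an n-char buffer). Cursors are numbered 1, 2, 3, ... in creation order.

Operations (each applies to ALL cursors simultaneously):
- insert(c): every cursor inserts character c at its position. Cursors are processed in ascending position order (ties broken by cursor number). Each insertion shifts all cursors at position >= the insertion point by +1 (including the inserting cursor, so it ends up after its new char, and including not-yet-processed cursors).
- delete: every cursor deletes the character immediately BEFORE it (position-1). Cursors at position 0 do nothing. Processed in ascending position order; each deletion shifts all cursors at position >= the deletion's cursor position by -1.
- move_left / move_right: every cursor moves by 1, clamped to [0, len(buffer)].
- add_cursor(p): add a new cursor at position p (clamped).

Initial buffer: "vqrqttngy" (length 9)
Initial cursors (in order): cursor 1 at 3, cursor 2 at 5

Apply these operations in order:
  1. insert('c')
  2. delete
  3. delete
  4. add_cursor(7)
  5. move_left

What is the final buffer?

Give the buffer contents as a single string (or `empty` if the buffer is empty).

Answer: vqqtngy

Derivation:
After op 1 (insert('c')): buffer="vqrcqtctngy" (len 11), cursors c1@4 c2@7, authorship ...1..2....
After op 2 (delete): buffer="vqrqttngy" (len 9), cursors c1@3 c2@5, authorship .........
After op 3 (delete): buffer="vqqtngy" (len 7), cursors c1@2 c2@3, authorship .......
After op 4 (add_cursor(7)): buffer="vqqtngy" (len 7), cursors c1@2 c2@3 c3@7, authorship .......
After op 5 (move_left): buffer="vqqtngy" (len 7), cursors c1@1 c2@2 c3@6, authorship .......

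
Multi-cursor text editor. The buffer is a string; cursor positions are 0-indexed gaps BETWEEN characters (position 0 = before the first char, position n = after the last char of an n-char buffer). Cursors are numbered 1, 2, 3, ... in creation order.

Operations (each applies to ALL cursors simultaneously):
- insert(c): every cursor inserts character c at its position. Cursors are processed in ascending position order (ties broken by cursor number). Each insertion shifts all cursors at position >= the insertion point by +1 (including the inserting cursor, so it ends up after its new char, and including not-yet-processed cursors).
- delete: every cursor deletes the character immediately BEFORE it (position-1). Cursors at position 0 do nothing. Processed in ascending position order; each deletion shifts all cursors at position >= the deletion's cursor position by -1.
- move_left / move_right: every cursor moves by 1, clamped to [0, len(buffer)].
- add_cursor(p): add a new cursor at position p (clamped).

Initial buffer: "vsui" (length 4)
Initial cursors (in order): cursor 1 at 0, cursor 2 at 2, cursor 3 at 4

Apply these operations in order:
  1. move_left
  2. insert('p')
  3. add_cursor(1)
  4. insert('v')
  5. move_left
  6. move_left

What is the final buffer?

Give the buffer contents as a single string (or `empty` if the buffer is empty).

Answer: pvvvpvsupvi

Derivation:
After op 1 (move_left): buffer="vsui" (len 4), cursors c1@0 c2@1 c3@3, authorship ....
After op 2 (insert('p')): buffer="pvpsupi" (len 7), cursors c1@1 c2@3 c3@6, authorship 1.2..3.
After op 3 (add_cursor(1)): buffer="pvpsupi" (len 7), cursors c1@1 c4@1 c2@3 c3@6, authorship 1.2..3.
After op 4 (insert('v')): buffer="pvvvpvsupvi" (len 11), cursors c1@3 c4@3 c2@6 c3@10, authorship 114.22..33.
After op 5 (move_left): buffer="pvvvpvsupvi" (len 11), cursors c1@2 c4@2 c2@5 c3@9, authorship 114.22..33.
After op 6 (move_left): buffer="pvvvpvsupvi" (len 11), cursors c1@1 c4@1 c2@4 c3@8, authorship 114.22..33.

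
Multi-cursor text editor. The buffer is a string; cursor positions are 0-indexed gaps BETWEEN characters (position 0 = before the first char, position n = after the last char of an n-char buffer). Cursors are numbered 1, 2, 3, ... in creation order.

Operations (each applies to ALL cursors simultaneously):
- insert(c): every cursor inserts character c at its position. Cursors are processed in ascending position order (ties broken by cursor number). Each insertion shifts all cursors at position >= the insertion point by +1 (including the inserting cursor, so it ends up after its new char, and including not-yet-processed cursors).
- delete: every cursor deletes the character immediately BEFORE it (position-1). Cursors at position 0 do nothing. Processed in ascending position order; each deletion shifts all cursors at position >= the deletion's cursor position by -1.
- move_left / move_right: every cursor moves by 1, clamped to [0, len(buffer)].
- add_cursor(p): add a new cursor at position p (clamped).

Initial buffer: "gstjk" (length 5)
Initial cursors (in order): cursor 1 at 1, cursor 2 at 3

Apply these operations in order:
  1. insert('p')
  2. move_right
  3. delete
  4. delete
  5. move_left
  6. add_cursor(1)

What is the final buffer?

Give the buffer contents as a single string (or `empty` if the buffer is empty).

Answer: gtk

Derivation:
After op 1 (insert('p')): buffer="gpstpjk" (len 7), cursors c1@2 c2@5, authorship .1..2..
After op 2 (move_right): buffer="gpstpjk" (len 7), cursors c1@3 c2@6, authorship .1..2..
After op 3 (delete): buffer="gptpk" (len 5), cursors c1@2 c2@4, authorship .1.2.
After op 4 (delete): buffer="gtk" (len 3), cursors c1@1 c2@2, authorship ...
After op 5 (move_left): buffer="gtk" (len 3), cursors c1@0 c2@1, authorship ...
After op 6 (add_cursor(1)): buffer="gtk" (len 3), cursors c1@0 c2@1 c3@1, authorship ...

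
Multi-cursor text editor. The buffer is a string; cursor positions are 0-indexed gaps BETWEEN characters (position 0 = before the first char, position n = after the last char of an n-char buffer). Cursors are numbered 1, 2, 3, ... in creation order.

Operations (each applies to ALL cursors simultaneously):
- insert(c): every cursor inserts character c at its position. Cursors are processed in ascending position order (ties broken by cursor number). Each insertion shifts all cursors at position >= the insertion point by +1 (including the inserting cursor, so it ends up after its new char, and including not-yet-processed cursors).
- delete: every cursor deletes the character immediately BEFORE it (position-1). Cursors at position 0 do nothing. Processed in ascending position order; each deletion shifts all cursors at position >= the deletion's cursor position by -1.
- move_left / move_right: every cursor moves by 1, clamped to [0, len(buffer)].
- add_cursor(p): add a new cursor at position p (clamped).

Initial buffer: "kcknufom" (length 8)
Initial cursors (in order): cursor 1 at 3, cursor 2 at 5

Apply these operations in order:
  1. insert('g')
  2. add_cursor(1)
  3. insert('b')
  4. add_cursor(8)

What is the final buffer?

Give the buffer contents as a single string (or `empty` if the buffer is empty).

After op 1 (insert('g')): buffer="kckgnugfom" (len 10), cursors c1@4 c2@7, authorship ...1..2...
After op 2 (add_cursor(1)): buffer="kckgnugfom" (len 10), cursors c3@1 c1@4 c2@7, authorship ...1..2...
After op 3 (insert('b')): buffer="kbckgbnugbfom" (len 13), cursors c3@2 c1@6 c2@10, authorship .3..11..22...
After op 4 (add_cursor(8)): buffer="kbckgbnugbfom" (len 13), cursors c3@2 c1@6 c4@8 c2@10, authorship .3..11..22...

Answer: kbckgbnugbfom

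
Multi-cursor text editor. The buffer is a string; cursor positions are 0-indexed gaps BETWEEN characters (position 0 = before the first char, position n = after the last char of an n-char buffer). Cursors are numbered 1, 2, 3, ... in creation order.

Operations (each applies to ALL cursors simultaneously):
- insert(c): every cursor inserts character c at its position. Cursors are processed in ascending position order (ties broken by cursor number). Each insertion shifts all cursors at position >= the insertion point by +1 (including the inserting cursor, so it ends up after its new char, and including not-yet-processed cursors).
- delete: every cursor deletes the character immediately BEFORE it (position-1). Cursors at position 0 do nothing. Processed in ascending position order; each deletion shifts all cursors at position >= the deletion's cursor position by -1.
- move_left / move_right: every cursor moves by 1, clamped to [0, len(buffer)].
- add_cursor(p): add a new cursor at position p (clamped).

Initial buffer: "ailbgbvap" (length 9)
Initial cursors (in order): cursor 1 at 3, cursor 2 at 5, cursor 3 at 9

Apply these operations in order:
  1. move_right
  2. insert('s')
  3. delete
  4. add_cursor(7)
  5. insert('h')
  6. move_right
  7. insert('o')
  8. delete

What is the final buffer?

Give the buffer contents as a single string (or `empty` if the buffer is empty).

After op 1 (move_right): buffer="ailbgbvap" (len 9), cursors c1@4 c2@6 c3@9, authorship .........
After op 2 (insert('s')): buffer="ailbsgbsvaps" (len 12), cursors c1@5 c2@8 c3@12, authorship ....1..2...3
After op 3 (delete): buffer="ailbgbvap" (len 9), cursors c1@4 c2@6 c3@9, authorship .........
After op 4 (add_cursor(7)): buffer="ailbgbvap" (len 9), cursors c1@4 c2@6 c4@7 c3@9, authorship .........
After op 5 (insert('h')): buffer="ailbhgbhvhaph" (len 13), cursors c1@5 c2@8 c4@10 c3@13, authorship ....1..2.4..3
After op 6 (move_right): buffer="ailbhgbhvhaph" (len 13), cursors c1@6 c2@9 c4@11 c3@13, authorship ....1..2.4..3
After op 7 (insert('o')): buffer="ailbhgobhvohaopho" (len 17), cursors c1@7 c2@11 c4@14 c3@17, authorship ....1.1.2.24.4.33
After op 8 (delete): buffer="ailbhgbhvhaph" (len 13), cursors c1@6 c2@9 c4@11 c3@13, authorship ....1..2.4..3

Answer: ailbhgbhvhaph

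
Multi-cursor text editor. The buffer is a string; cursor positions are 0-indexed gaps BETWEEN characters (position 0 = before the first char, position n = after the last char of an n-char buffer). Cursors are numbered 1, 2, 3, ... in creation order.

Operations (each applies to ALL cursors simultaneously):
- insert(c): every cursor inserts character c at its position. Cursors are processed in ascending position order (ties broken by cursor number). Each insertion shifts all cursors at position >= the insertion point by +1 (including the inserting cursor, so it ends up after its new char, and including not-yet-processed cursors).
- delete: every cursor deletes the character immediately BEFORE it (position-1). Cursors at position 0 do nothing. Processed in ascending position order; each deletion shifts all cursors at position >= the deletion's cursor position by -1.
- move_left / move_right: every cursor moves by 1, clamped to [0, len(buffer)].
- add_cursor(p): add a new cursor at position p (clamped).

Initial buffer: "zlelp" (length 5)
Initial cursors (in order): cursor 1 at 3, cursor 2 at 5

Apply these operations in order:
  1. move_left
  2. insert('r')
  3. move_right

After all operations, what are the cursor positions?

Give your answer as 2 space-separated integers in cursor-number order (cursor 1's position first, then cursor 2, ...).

Answer: 4 7

Derivation:
After op 1 (move_left): buffer="zlelp" (len 5), cursors c1@2 c2@4, authorship .....
After op 2 (insert('r')): buffer="zlrelrp" (len 7), cursors c1@3 c2@6, authorship ..1..2.
After op 3 (move_right): buffer="zlrelrp" (len 7), cursors c1@4 c2@7, authorship ..1..2.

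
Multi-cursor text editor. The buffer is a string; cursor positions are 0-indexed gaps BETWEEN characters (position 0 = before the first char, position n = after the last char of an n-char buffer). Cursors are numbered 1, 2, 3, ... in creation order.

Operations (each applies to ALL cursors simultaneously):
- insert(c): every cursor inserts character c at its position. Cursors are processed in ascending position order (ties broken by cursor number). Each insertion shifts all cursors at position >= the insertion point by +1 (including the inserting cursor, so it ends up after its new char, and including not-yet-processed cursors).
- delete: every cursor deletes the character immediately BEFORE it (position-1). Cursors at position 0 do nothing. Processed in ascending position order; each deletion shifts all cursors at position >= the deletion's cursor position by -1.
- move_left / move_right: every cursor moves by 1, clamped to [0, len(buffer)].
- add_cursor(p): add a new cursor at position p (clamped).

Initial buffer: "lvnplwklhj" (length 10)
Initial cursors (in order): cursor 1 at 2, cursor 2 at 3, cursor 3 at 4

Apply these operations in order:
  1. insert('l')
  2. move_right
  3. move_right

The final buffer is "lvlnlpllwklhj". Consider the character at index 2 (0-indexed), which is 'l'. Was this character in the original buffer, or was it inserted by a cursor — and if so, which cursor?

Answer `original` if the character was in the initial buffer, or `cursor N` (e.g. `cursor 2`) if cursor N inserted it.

Answer: cursor 1

Derivation:
After op 1 (insert('l')): buffer="lvlnlpllwklhj" (len 13), cursors c1@3 c2@5 c3@7, authorship ..1.2.3......
After op 2 (move_right): buffer="lvlnlpllwklhj" (len 13), cursors c1@4 c2@6 c3@8, authorship ..1.2.3......
After op 3 (move_right): buffer="lvlnlpllwklhj" (len 13), cursors c1@5 c2@7 c3@9, authorship ..1.2.3......
Authorship (.=original, N=cursor N): . . 1 . 2 . 3 . . . . . .
Index 2: author = 1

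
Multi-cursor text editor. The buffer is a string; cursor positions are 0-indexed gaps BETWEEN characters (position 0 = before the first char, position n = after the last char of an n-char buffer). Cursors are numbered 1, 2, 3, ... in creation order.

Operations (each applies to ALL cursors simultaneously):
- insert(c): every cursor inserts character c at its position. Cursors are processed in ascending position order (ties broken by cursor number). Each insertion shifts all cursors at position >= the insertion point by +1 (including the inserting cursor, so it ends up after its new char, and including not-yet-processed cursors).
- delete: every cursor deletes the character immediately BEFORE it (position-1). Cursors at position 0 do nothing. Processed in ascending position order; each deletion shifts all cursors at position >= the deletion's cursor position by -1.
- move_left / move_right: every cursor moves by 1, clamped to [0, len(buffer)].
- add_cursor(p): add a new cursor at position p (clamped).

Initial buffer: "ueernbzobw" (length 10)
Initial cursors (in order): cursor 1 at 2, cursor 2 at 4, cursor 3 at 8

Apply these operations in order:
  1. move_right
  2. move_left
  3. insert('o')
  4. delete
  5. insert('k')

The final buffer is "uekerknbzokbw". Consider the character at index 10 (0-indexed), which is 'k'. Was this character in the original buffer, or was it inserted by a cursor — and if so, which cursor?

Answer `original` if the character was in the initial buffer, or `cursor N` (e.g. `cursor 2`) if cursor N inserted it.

After op 1 (move_right): buffer="ueernbzobw" (len 10), cursors c1@3 c2@5 c3@9, authorship ..........
After op 2 (move_left): buffer="ueernbzobw" (len 10), cursors c1@2 c2@4 c3@8, authorship ..........
After op 3 (insert('o')): buffer="ueoeronbzoobw" (len 13), cursors c1@3 c2@6 c3@11, authorship ..1..2....3..
After op 4 (delete): buffer="ueernbzobw" (len 10), cursors c1@2 c2@4 c3@8, authorship ..........
After op 5 (insert('k')): buffer="uekerknbzokbw" (len 13), cursors c1@3 c2@6 c3@11, authorship ..1..2....3..
Authorship (.=original, N=cursor N): . . 1 . . 2 . . . . 3 . .
Index 10: author = 3

Answer: cursor 3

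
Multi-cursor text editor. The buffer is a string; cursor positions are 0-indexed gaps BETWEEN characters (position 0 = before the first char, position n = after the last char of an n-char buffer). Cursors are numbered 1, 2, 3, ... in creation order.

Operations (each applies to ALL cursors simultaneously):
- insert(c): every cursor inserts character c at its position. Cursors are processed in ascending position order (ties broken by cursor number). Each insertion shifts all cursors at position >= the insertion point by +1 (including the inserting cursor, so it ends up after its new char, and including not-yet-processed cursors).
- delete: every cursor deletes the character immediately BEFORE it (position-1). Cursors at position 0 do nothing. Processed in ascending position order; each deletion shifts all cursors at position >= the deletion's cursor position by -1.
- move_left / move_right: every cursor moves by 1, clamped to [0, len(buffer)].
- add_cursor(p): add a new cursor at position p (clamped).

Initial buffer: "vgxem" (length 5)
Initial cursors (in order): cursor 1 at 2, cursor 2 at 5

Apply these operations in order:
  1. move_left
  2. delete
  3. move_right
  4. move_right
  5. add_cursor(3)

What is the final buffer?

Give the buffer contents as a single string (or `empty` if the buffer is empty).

After op 1 (move_left): buffer="vgxem" (len 5), cursors c1@1 c2@4, authorship .....
After op 2 (delete): buffer="gxm" (len 3), cursors c1@0 c2@2, authorship ...
After op 3 (move_right): buffer="gxm" (len 3), cursors c1@1 c2@3, authorship ...
After op 4 (move_right): buffer="gxm" (len 3), cursors c1@2 c2@3, authorship ...
After op 5 (add_cursor(3)): buffer="gxm" (len 3), cursors c1@2 c2@3 c3@3, authorship ...

Answer: gxm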